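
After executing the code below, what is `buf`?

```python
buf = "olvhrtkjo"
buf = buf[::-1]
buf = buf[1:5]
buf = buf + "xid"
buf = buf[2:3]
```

't'

reverse → 'ojktrhvlo'
slice [1:5] → 'jktr'
+ 'xid' → 'jktrxid'
slice [2:3] → 't'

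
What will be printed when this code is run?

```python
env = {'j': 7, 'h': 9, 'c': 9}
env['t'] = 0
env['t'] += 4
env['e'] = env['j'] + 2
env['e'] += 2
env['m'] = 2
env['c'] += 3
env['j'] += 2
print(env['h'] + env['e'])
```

env['t'] = 0 → {'j': 7, 'h': 9, 'c': 9, 't': 0}
env['t'] = 0+4 = 4 → {'j': 7, 'h': 9, 'c': 9, 't': 4}
env['e'] = env['j']+2 = 9 → {'j': 7, 'h': 9, 'c': 9, 't': 4, 'e': 9}
env['e'] = 9+2 = 11 → {'j': 7, 'h': 9, 'c': 9, 't': 4, 'e': 11}
env['m'] = 2 → {'j': 7, 'h': 9, 'c': 9, 't': 4, 'e': 11, 'm': 2}
env['c'] = 9+3 = 12 → {'j': 7, 'h': 9, 'c': 12, 't': 4, 'e': 11, 'm': 2}
env['j'] = 7+2 = 9 → {'j': 9, 'h': 9, 'c': 12, 't': 4, 'e': 11, 'm': 2}
env['h']+env['e'] = 9+11 = 20

20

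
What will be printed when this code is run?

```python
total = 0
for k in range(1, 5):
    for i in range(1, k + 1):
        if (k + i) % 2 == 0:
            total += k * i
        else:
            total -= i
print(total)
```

k=1,i=1: even sum, total = 0+1 = 1
k=2,i=1: odd sum, total = 1-1 = 0
k=2,i=2: even sum, total = 0+4 = 4
k=3,i=1: even sum, total = 4+3 = 7
k=3,i=2: odd sum, total = 7-2 = 5
k=3,i=3: even sum, total = 5+9 = 14
k=4,i=1: odd sum, total = 14-1 = 13
k=4,i=2: even sum, total = 13+8 = 21
k=4,i=3: odd sum, total = 21-3 = 18
k=4,i=4: even sum, total = 18+16 = 34

34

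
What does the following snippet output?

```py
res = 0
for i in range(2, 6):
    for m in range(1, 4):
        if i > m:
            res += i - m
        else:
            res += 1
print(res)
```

i=2,m=1: 2>1, res = 0+1 = 1
i=2,m=2: not 2>2, res = 1+1 = 2
i=2,m=3: not 2>3, res = 2+1 = 3
i=3,m=1: 3>1, res = 3+2 = 5
i=3,m=2: 3>2, res = 5+1 = 6
i=3,m=3: not 3>3, res = 6+1 = 7
i=4,m=1: 4>1, res = 7+3 = 10
i=4,m=2: 4>2, res = 10+2 = 12
i=4,m=3: 4>3, res = 12+1 = 13
i=5,m=1: 5>1, res = 13+4 = 17
i=5,m=2: 5>2, res = 17+3 = 20
i=5,m=3: 5>3, res = 20+2 = 22

22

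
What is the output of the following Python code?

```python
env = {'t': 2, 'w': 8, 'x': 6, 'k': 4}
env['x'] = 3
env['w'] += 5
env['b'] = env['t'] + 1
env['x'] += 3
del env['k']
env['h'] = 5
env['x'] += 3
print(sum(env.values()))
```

32

env['x'] = 3 → {'t': 2, 'w': 8, 'x': 3, 'k': 4}
env['w'] = 8+5 = 13 → {'t': 2, 'w': 13, 'x': 3, 'k': 4}
env['b'] = env['t']+1 = 3 → {'t': 2, 'w': 13, 'x': 3, 'k': 4, 'b': 3}
env['x'] = 3+3 = 6 → {'t': 2, 'w': 13, 'x': 6, 'k': 4, 'b': 3}
del 'k' → {'t': 2, 'w': 13, 'x': 6, 'b': 3}
env['h'] = 5 → {'t': 2, 'w': 13, 'x': 6, 'b': 3, 'h': 5}
env['x'] = 6+3 = 9 → {'t': 2, 'w': 13, 'x': 9, 'b': 3, 'h': 5}
sum of values = 32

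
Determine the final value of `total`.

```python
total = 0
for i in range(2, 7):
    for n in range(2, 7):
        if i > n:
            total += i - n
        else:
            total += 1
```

i=2,n=2: not 2>2, total = 0+1 = 1
i=2,n=3: not 2>3, total = 1+1 = 2
i=2,n=4: not 2>4, total = 2+1 = 3
i=2,n=5: not 2>5, total = 3+1 = 4
i=2,n=6: not 2>6, total = 4+1 = 5
i=3,n=2: 3>2, total = 5+1 = 6
i=3,n=3: not 3>3, total = 6+1 = 7
i=3,n=4: not 3>4, total = 7+1 = 8
i=3,n=5: not 3>5, total = 8+1 = 9
i=3,n=6: not 3>6, total = 9+1 = 10
i=4,n=2: 4>2, total = 10+2 = 12
i=4,n=3: 4>3, total = 12+1 = 13
i=4,n=4: not 4>4, total = 13+1 = 14
i=4,n=5: not 4>5, total = 14+1 = 15
i=4,n=6: not 4>6, total = 15+1 = 16
i=5,n=2: 5>2, total = 16+3 = 19
i=5,n=3: 5>3, total = 19+2 = 21
i=5,n=4: 5>4, total = 21+1 = 22
i=5,n=5: not 5>5, total = 22+1 = 23
i=5,n=6: not 5>6, total = 23+1 = 24
i=6,n=2: 6>2, total = 24+4 = 28
i=6,n=3: 6>3, total = 28+3 = 31
i=6,n=4: 6>4, total = 31+2 = 33
i=6,n=5: 6>5, total = 33+1 = 34
i=6,n=6: not 6>6, total = 34+1 = 35

35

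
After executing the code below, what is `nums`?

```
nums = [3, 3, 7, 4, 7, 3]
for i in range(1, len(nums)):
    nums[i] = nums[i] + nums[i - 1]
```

[3, 6, 13, 17, 24, 27]

i=1: nums[1] = 3+3 = 6 → [3, 6, 7, 4, 7, 3]
i=2: nums[2] = 7+6 = 13 → [3, 6, 13, 4, 7, 3]
i=3: nums[3] = 4+13 = 17 → [3, 6, 13, 17, 7, 3]
i=4: nums[4] = 7+17 = 24 → [3, 6, 13, 17, 24, 3]
i=5: nums[5] = 3+24 = 27 → [3, 6, 13, 17, 24, 27]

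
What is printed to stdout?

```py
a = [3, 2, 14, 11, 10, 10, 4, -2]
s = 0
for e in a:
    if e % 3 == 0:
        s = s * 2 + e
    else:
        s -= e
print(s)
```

-46

e=3: %3==0, s = 0*2+3 = 3
e=2: not %3==0, s = 3-2 = 1
e=14: not %3==0, s = 1-14 = -13
e=11: not %3==0, s = (-13)-11 = -24
e=10: not %3==0, s = (-24)-10 = -34
e=10: not %3==0, s = (-34)-10 = -44
e=4: not %3==0, s = (-44)-4 = -48
e=-2: not %3==0, s = (-48)-(-2) = -46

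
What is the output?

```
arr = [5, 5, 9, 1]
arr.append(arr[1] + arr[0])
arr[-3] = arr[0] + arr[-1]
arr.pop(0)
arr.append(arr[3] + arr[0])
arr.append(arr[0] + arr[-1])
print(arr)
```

append arr[1]+arr[0] = 5+5 = 10 → [5, 5, 9, 1, 10]
arr[-3] = arr[0]+arr[-1] = 5+10 = 15 → [5, 5, 15, 1, 10]
pop(0) removes 5 → [5, 15, 1, 10]
append arr[3]+arr[0] = 10+5 = 15 → [5, 15, 1, 10, 15]
append arr[0]+arr[-1] = 5+15 = 20 → [5, 15, 1, 10, 15, 20]

[5, 15, 1, 10, 15, 20]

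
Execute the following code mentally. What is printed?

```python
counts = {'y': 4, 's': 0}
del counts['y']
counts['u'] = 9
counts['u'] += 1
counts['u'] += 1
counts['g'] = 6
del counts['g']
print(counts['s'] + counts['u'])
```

del 'y' → {'s': 0}
counts['u'] = 9 → {'s': 0, 'u': 9}
counts['u'] = 9+1 = 10 → {'s': 0, 'u': 10}
counts['u'] = 10+1 = 11 → {'s': 0, 'u': 11}
counts['g'] = 6 → {'s': 0, 'u': 11, 'g': 6}
del 'g' → {'s': 0, 'u': 11}
counts['s']+counts['u'] = 0+11 = 11

11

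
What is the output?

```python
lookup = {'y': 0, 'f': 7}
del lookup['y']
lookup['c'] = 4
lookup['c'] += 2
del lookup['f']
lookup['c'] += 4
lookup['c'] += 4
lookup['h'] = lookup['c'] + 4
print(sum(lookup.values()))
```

32

del 'y' → {'f': 7}
lookup['c'] = 4 → {'f': 7, 'c': 4}
lookup['c'] = 4+2 = 6 → {'f': 7, 'c': 6}
del 'f' → {'c': 6}
lookup['c'] = 6+4 = 10 → {'c': 10}
lookup['c'] = 10+4 = 14 → {'c': 14}
lookup['h'] = lookup['c']+4 = 18 → {'c': 14, 'h': 18}
sum of values = 32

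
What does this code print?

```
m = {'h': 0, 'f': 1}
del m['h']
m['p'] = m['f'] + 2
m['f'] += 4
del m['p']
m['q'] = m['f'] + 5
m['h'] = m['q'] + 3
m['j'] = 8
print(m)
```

del 'h' → {'f': 1}
m['p'] = m['f']+2 = 3 → {'f': 1, 'p': 3}
m['f'] = 1+4 = 5 → {'f': 5, 'p': 3}
del 'p' → {'f': 5}
m['q'] = m['f']+5 = 10 → {'f': 5, 'q': 10}
m['h'] = m['q']+3 = 13 → {'f': 5, 'q': 10, 'h': 13}
m['j'] = 8 → {'f': 5, 'q': 10, 'h': 13, 'j': 8}

{'f': 5, 'q': 10, 'h': 13, 'j': 8}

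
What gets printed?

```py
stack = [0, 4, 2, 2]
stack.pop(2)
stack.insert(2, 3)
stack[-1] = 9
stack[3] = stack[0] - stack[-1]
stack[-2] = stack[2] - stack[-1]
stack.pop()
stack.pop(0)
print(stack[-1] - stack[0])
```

pop(2) removes 2 → [0, 4, 2]
insert 3 at 2 → [0, 4, 3, 2]
stack[-1] = 9 → [0, 4, 3, 9]
stack[3] = stack[0]-stack[-1] = 0-9 = -9 → [0, 4, 3, -9]
stack[-2] = stack[2]-stack[-1] = 3-(-9) = 12 → [0, 4, 12, -9]
pop() removes -9 → [0, 4, 12]
pop(0) removes 0 → [4, 12]
stack[-1]-stack[0] = 12-4 = 8

8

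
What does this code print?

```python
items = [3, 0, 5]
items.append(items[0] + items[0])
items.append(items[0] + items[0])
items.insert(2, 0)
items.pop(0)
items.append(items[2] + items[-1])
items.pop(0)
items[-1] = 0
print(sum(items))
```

17

append items[0]+items[0] = 3+3 = 6 → [3, 0, 5, 6]
append items[0]+items[0] = 3+3 = 6 → [3, 0, 5, 6, 6]
insert 0 at 2 → [3, 0, 0, 5, 6, 6]
pop(0) removes 3 → [0, 0, 5, 6, 6]
append items[2]+items[-1] = 5+6 = 11 → [0, 0, 5, 6, 6, 11]
pop(0) removes 0 → [0, 5, 6, 6, 11]
items[-1] = 0 → [0, 5, 6, 6, 0]
sum = 17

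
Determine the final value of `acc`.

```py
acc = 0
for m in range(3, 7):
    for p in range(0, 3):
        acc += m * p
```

m=3,p=0: acc = 0+0 = 0
m=3,p=1: acc = 0+3 = 3
m=3,p=2: acc = 3+6 = 9
m=4,p=0: acc = 9+0 = 9
m=4,p=1: acc = 9+4 = 13
m=4,p=2: acc = 13+8 = 21
m=5,p=0: acc = 21+0 = 21
m=5,p=1: acc = 21+5 = 26
m=5,p=2: acc = 26+10 = 36
m=6,p=0: acc = 36+0 = 36
m=6,p=1: acc = 36+6 = 42
m=6,p=2: acc = 42+12 = 54

54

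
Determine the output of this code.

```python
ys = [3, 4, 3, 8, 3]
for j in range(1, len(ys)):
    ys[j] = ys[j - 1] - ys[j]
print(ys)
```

j=1: ys[1] = 3-4 = -1 → [3, -1, 3, 8, 3]
j=2: ys[2] = (-1)-3 = -4 → [3, -1, -4, 8, 3]
j=3: ys[3] = (-4)-8 = -12 → [3, -1, -4, -12, 3]
j=4: ys[4] = (-12)-3 = -15 → [3, -1, -4, -12, -15]

[3, -1, -4, -12, -15]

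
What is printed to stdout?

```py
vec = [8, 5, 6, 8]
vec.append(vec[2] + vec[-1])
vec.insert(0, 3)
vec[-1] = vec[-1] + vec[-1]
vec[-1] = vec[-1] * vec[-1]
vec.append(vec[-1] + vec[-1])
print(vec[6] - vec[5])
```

784

append vec[2]+vec[-1] = 6+8 = 14 → [8, 5, 6, 8, 14]
insert 3 at 0 → [3, 8, 5, 6, 8, 14]
vec[-1] = vec[-1]+vec[-1] = 14+14 = 28 → [3, 8, 5, 6, 8, 28]
vec[-1] = vec[-1]*vec[-1] = 28*28 = 784 → [3, 8, 5, 6, 8, 784]
append vec[-1]+vec[-1] = 784+784 = 1568 → [3, 8, 5, 6, 8, 784, 1568]
vec[6]-vec[5] = 1568-784 = 784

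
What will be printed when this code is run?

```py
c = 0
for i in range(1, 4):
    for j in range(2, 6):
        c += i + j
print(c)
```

i=1,j=2: c = 0+3 = 3
i=1,j=3: c = 3+4 = 7
i=1,j=4: c = 7+5 = 12
i=1,j=5: c = 12+6 = 18
i=2,j=2: c = 18+4 = 22
i=2,j=3: c = 22+5 = 27
i=2,j=4: c = 27+6 = 33
i=2,j=5: c = 33+7 = 40
i=3,j=2: c = 40+5 = 45
i=3,j=3: c = 45+6 = 51
i=3,j=4: c = 51+7 = 58
i=3,j=5: c = 58+8 = 66

66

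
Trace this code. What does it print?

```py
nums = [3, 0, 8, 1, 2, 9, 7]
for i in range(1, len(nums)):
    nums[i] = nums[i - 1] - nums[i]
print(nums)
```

i=1: nums[1] = 3-0 = 3 → [3, 3, 8, 1, 2, 9, 7]
i=2: nums[2] = 3-8 = -5 → [3, 3, -5, 1, 2, 9, 7]
i=3: nums[3] = (-5)-1 = -6 → [3, 3, -5, -6, 2, 9, 7]
i=4: nums[4] = (-6)-2 = -8 → [3, 3, -5, -6, -8, 9, 7]
i=5: nums[5] = (-8)-9 = -17 → [3, 3, -5, -6, -8, -17, 7]
i=6: nums[6] = (-17)-7 = -24 → [3, 3, -5, -6, -8, -17, -24]

[3, 3, -5, -6, -8, -17, -24]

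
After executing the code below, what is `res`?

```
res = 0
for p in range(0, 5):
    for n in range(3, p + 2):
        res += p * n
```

75

p=2,n=3: res = 0+6 = 6
p=3,n=3: res = 6+9 = 15
p=3,n=4: res = 15+12 = 27
p=4,n=3: res = 27+12 = 39
p=4,n=4: res = 39+16 = 55
p=4,n=5: res = 55+20 = 75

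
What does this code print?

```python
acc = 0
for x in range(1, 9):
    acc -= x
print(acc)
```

-36

x=1: acc = 0-1 = -1
x=2: acc = (-1)-2 = -3
x=3: acc = (-3)-3 = -6
x=4: acc = (-6)-4 = -10
x=5: acc = (-10)-5 = -15
x=6: acc = (-15)-6 = -21
x=7: acc = (-21)-7 = -28
x=8: acc = (-28)-8 = -36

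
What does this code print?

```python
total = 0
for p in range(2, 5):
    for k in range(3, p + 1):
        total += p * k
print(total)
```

37

p=3,k=3: total = 0+9 = 9
p=4,k=3: total = 9+12 = 21
p=4,k=4: total = 21+16 = 37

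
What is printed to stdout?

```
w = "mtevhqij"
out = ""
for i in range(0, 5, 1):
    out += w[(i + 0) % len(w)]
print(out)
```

mtevh

i=0: add w[0]='m' → 'm'
i=1: add w[1]='t' → 'mt'
i=2: add w[2]='e' → 'mte'
i=3: add w[3]='v' → 'mtev'
i=4: add w[4]='h' → 'mtevh'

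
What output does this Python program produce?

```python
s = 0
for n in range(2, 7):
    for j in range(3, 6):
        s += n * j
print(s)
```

240

n=2,j=3: s = 0+6 = 6
n=2,j=4: s = 6+8 = 14
n=2,j=5: s = 14+10 = 24
n=3,j=3: s = 24+9 = 33
n=3,j=4: s = 33+12 = 45
n=3,j=5: s = 45+15 = 60
n=4,j=3: s = 60+12 = 72
n=4,j=4: s = 72+16 = 88
n=4,j=5: s = 88+20 = 108
n=5,j=3: s = 108+15 = 123
n=5,j=4: s = 123+20 = 143
n=5,j=5: s = 143+25 = 168
n=6,j=3: s = 168+18 = 186
n=6,j=4: s = 186+24 = 210
n=6,j=5: s = 210+30 = 240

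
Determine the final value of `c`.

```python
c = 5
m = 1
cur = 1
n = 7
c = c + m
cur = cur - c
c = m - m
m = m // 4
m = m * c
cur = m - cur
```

0

c = 5+1 = 6
cur = 1-6 = -5
c = 1-1 = 0
m = 1//4 = 0
m = 0*0 = 0
cur = 0-(-5) = 5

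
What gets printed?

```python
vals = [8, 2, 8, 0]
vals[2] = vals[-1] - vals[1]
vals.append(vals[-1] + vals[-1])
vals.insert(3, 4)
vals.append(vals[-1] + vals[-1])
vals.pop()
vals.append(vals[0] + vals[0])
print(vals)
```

vals[2] = vals[-1]-vals[1] = 0-2 = -2 → [8, 2, -2, 0]
append vals[-1]+vals[-1] = 0+0 = 0 → [8, 2, -2, 0, 0]
insert 4 at 3 → [8, 2, -2, 4, 0, 0]
append vals[-1]+vals[-1] = 0+0 = 0 → [8, 2, -2, 4, 0, 0, 0]
pop() removes 0 → [8, 2, -2, 4, 0, 0]
append vals[0]+vals[0] = 8+8 = 16 → [8, 2, -2, 4, 0, 0, 16]

[8, 2, -2, 4, 0, 0, 16]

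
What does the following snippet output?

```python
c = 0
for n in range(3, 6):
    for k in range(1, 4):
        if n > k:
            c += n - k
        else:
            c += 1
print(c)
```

n=3,k=1: 3>1, c = 0+2 = 2
n=3,k=2: 3>2, c = 2+1 = 3
n=3,k=3: not 3>3, c = 3+1 = 4
n=4,k=1: 4>1, c = 4+3 = 7
n=4,k=2: 4>2, c = 7+2 = 9
n=4,k=3: 4>3, c = 9+1 = 10
n=5,k=1: 5>1, c = 10+4 = 14
n=5,k=2: 5>2, c = 14+3 = 17
n=5,k=3: 5>3, c = 17+2 = 19

19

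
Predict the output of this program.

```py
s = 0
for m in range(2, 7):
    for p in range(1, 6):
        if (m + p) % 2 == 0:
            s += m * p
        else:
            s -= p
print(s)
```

105

m=2,p=1: odd sum, s = 0-1 = -1
m=2,p=2: even sum, s = (-1)+4 = 3
m=2,p=3: odd sum, s = 3-3 = 0
m=2,p=4: even sum, s = 0+8 = 8
m=2,p=5: odd sum, s = 8-5 = 3
m=3,p=1: even sum, s = 3+3 = 6
m=3,p=2: odd sum, s = 6-2 = 4
m=3,p=3: even sum, s = 4+9 = 13
m=3,p=4: odd sum, s = 13-4 = 9
m=3,p=5: even sum, s = 9+15 = 24
m=4,p=1: odd sum, s = 24-1 = 23
m=4,p=2: even sum, s = 23+8 = 31
m=4,p=3: odd sum, s = 31-3 = 28
m=4,p=4: even sum, s = 28+16 = 44
m=4,p=5: odd sum, s = 44-5 = 39
m=5,p=1: even sum, s = 39+5 = 44
m=5,p=2: odd sum, s = 44-2 = 42
m=5,p=3: even sum, s = 42+15 = 57
m=5,p=4: odd sum, s = 57-4 = 53
m=5,p=5: even sum, s = 53+25 = 78
m=6,p=1: odd sum, s = 78-1 = 77
m=6,p=2: even sum, s = 77+12 = 89
m=6,p=3: odd sum, s = 89-3 = 86
m=6,p=4: even sum, s = 86+24 = 110
m=6,p=5: odd sum, s = 110-5 = 105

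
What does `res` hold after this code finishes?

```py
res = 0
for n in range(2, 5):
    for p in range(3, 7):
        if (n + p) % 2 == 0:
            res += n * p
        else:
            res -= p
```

58

n=2,p=3: odd sum, res = 0-3 = -3
n=2,p=4: even sum, res = (-3)+8 = 5
n=2,p=5: odd sum, res = 5-5 = 0
n=2,p=6: even sum, res = 0+12 = 12
n=3,p=3: even sum, res = 12+9 = 21
n=3,p=4: odd sum, res = 21-4 = 17
n=3,p=5: even sum, res = 17+15 = 32
n=3,p=6: odd sum, res = 32-6 = 26
n=4,p=3: odd sum, res = 26-3 = 23
n=4,p=4: even sum, res = 23+16 = 39
n=4,p=5: odd sum, res = 39-5 = 34
n=4,p=6: even sum, res = 34+24 = 58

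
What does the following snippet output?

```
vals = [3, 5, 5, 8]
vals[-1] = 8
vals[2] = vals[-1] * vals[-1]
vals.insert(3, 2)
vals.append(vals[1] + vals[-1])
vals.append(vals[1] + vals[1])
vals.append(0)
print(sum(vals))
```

vals[-1] = 8 → [3, 5, 5, 8]
vals[2] = vals[-1]*vals[-1] = 8*8 = 64 → [3, 5, 64, 8]
insert 2 at 3 → [3, 5, 64, 2, 8]
append vals[1]+vals[-1] = 5+8 = 13 → [3, 5, 64, 2, 8, 13]
append vals[1]+vals[1] = 5+5 = 10 → [3, 5, 64, 2, 8, 13, 10]
append 0 → [3, 5, 64, 2, 8, 13, 10, 0]
sum = 105

105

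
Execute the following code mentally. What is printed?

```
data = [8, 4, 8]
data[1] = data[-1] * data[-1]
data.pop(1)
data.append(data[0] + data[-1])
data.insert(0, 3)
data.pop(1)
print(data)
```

data[1] = data[-1]*data[-1] = 8*8 = 64 → [8, 64, 8]
pop(1) removes 64 → [8, 8]
append data[0]+data[-1] = 8+8 = 16 → [8, 8, 16]
insert 3 at 0 → [3, 8, 8, 16]
pop(1) removes 8 → [3, 8, 16]

[3, 8, 16]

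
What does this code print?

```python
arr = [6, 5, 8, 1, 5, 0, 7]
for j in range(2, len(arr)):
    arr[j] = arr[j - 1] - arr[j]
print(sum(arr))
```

j=2: arr[2] = 5-8 = -3 → [6, 5, -3, 1, 5, 0, 7]
j=3: arr[3] = (-3)-1 = -4 → [6, 5, -3, -4, 5, 0, 7]
j=4: arr[4] = (-4)-5 = -9 → [6, 5, -3, -4, -9, 0, 7]
j=5: arr[5] = (-9)-0 = -9 → [6, 5, -3, -4, -9, -9, 7]
j=6: arr[6] = (-9)-7 = -16 → [6, 5, -3, -4, -9, -9, -16]
sum = -30

-30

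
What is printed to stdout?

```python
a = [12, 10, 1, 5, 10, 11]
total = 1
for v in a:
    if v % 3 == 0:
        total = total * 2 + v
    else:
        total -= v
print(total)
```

v=12: %3==0, total = 1*2+12 = 14
v=10: not %3==0, total = 14-10 = 4
v=1: not %3==0, total = 4-1 = 3
v=5: not %3==0, total = 3-5 = -2
v=10: not %3==0, total = (-2)-10 = -12
v=11: not %3==0, total = (-12)-11 = -23

-23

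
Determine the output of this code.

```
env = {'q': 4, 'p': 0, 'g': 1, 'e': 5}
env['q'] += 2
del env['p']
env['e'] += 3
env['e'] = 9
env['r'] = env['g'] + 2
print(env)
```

env['q'] = 4+2 = 6 → {'q': 6, 'p': 0, 'g': 1, 'e': 5}
del 'p' → {'q': 6, 'g': 1, 'e': 5}
env['e'] = 5+3 = 8 → {'q': 6, 'g': 1, 'e': 8}
env['e'] = 9 → {'q': 6, 'g': 1, 'e': 9}
env['r'] = env['g']+2 = 3 → {'q': 6, 'g': 1, 'e': 9, 'r': 3}

{'q': 6, 'g': 1, 'e': 9, 'r': 3}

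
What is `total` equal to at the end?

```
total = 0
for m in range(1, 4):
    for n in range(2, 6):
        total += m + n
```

66

m=1,n=2: total = 0+3 = 3
m=1,n=3: total = 3+4 = 7
m=1,n=4: total = 7+5 = 12
m=1,n=5: total = 12+6 = 18
m=2,n=2: total = 18+4 = 22
m=2,n=3: total = 22+5 = 27
m=2,n=4: total = 27+6 = 33
m=2,n=5: total = 33+7 = 40
m=3,n=2: total = 40+5 = 45
m=3,n=3: total = 45+6 = 51
m=3,n=4: total = 51+7 = 58
m=3,n=5: total = 58+8 = 66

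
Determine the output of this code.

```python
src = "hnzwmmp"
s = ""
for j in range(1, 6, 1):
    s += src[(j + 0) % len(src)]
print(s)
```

nzwmm

j=1: add src[1]='n' → 'n'
j=2: add src[2]='z' → 'nz'
j=3: add src[3]='w' → 'nzw'
j=4: add src[4]='m' → 'nzwm'
j=5: add src[5]='m' → 'nzwmm'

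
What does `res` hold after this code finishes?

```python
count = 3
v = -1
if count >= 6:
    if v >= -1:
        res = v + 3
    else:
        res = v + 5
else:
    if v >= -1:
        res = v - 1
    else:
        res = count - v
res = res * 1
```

count=3, v=-1
count >= 6 is False; v >= -1 is True
→ res = v - 1 = -2
res = (-2)*1 = -2

-2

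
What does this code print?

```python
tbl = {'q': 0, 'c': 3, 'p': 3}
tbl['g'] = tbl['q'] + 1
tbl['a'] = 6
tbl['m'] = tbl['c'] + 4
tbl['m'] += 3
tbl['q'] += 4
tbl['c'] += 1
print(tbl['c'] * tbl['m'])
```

40

tbl['g'] = tbl['q']+1 = 1 → {'q': 0, 'c': 3, 'p': 3, 'g': 1}
tbl['a'] = 6 → {'q': 0, 'c': 3, 'p': 3, 'g': 1, 'a': 6}
tbl['m'] = tbl['c']+4 = 7 → {'q': 0, 'c': 3, 'p': 3, 'g': 1, 'a': 6, 'm': 7}
tbl['m'] = 7+3 = 10 → {'q': 0, 'c': 3, 'p': 3, 'g': 1, 'a': 6, 'm': 10}
tbl['q'] = 0+4 = 4 → {'q': 4, 'c': 3, 'p': 3, 'g': 1, 'a': 6, 'm': 10}
tbl['c'] = 3+1 = 4 → {'q': 4, 'c': 4, 'p': 3, 'g': 1, 'a': 6, 'm': 10}
tbl['c']*tbl['m'] = 4*10 = 40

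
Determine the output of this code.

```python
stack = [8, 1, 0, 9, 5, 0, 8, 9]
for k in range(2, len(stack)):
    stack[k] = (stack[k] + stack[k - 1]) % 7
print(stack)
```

[8, 1, 1, 3, 1, 1, 2, 4]

k=2: stack[2] = (0+1)%7 = 1 → [8, 1, 1, 9, 5, 0, 8, 9]
k=3: stack[3] = (9+1)%7 = 3 → [8, 1, 1, 3, 5, 0, 8, 9]
k=4: stack[4] = (5+3)%7 = 1 → [8, 1, 1, 3, 1, 0, 8, 9]
k=5: stack[5] = (0+1)%7 = 1 → [8, 1, 1, 3, 1, 1, 8, 9]
k=6: stack[6] = (8+1)%7 = 2 → [8, 1, 1, 3, 1, 1, 2, 9]
k=7: stack[7] = (9+2)%7 = 4 → [8, 1, 1, 3, 1, 1, 2, 4]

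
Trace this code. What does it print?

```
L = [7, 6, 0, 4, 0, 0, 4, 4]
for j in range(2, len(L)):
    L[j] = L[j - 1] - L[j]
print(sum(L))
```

17

j=2: L[2] = 6-0 = 6 → [7, 6, 6, 4, 0, 0, 4, 4]
j=3: L[3] = 6-4 = 2 → [7, 6, 6, 2, 0, 0, 4, 4]
j=4: L[4] = 2-0 = 2 → [7, 6, 6, 2, 2, 0, 4, 4]
j=5: L[5] = 2-0 = 2 → [7, 6, 6, 2, 2, 2, 4, 4]
j=6: L[6] = 2-4 = -2 → [7, 6, 6, 2, 2, 2, -2, 4]
j=7: L[7] = (-2)-4 = -6 → [7, 6, 6, 2, 2, 2, -2, -6]
sum = 17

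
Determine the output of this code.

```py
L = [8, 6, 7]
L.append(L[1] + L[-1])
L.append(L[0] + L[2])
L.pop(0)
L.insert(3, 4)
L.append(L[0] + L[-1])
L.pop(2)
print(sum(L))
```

append L[1]+L[-1] = 6+7 = 13 → [8, 6, 7, 13]
append L[0]+L[2] = 8+7 = 15 → [8, 6, 7, 13, 15]
pop(0) removes 8 → [6, 7, 13, 15]
insert 4 at 3 → [6, 7, 13, 4, 15]
append L[0]+L[-1] = 6+15 = 21 → [6, 7, 13, 4, 15, 21]
pop(2) removes 13 → [6, 7, 4, 15, 21]
sum = 53

53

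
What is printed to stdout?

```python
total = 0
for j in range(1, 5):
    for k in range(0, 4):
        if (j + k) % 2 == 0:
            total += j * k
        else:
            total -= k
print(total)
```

16

j=1,k=0: odd sum, total = 0-0 = 0
j=1,k=1: even sum, total = 0+1 = 1
j=1,k=2: odd sum, total = 1-2 = -1
j=1,k=3: even sum, total = (-1)+3 = 2
j=2,k=0: even sum, total = 2+0 = 2
j=2,k=1: odd sum, total = 2-1 = 1
j=2,k=2: even sum, total = 1+4 = 5
j=2,k=3: odd sum, total = 5-3 = 2
j=3,k=0: odd sum, total = 2-0 = 2
j=3,k=1: even sum, total = 2+3 = 5
j=3,k=2: odd sum, total = 5-2 = 3
j=3,k=3: even sum, total = 3+9 = 12
j=4,k=0: even sum, total = 12+0 = 12
j=4,k=1: odd sum, total = 12-1 = 11
j=4,k=2: even sum, total = 11+8 = 19
j=4,k=3: odd sum, total = 19-3 = 16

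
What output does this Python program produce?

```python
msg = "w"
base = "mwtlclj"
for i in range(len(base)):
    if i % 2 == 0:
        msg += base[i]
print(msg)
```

wmtcj

i=0: add 'm' → 'wm'
i=1: skip
i=2: add 't' → 'wmt'
i=3: skip
i=4: add 'c' → 'wmtc'
i=5: skip
i=6: add 'j' → 'wmtcj'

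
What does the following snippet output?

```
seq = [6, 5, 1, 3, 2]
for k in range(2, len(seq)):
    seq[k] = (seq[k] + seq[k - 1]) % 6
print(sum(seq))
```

k=2: seq[2] = (1+5)%6 = 0 → [6, 5, 0, 3, 2]
k=3: seq[3] = (3+0)%6 = 3 → [6, 5, 0, 3, 2]
k=4: seq[4] = (2+3)%6 = 5 → [6, 5, 0, 3, 5]
sum = 19

19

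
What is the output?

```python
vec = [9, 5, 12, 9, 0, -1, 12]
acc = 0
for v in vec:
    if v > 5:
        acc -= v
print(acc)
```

v=9: >5, acc = 0-9 = -9
v=5: not >5
v=12: >5, acc = (-9)-12 = -21
v=9: >5, acc = (-21)-9 = -30
v=0: not >5
v=-1: not >5
v=12: >5, acc = (-30)-12 = -42

-42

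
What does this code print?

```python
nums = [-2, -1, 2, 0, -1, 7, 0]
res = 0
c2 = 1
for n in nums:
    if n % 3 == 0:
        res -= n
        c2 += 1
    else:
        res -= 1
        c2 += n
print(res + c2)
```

3

n=-2: not %3==0, res = 0-1 = -1; c2=-1
n=-1: not %3==0, res = (-1)-1 = -2; c2=-2
n=2: not %3==0, res = (-2)-1 = -3; c2=0
n=0: %3==0, res = (-3)-0 = -3; c2=1
n=-1: not %3==0, res = (-3)-1 = -4; c2=0
n=7: not %3==0, res = (-4)-1 = -5; c2=7
n=0: %3==0, res = (-5)-0 = -5; c2=8
res+c2 = (-5)+8 = 3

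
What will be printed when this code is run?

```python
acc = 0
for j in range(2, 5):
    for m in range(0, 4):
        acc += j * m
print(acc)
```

j=2,m=0: acc = 0+0 = 0
j=2,m=1: acc = 0+2 = 2
j=2,m=2: acc = 2+4 = 6
j=2,m=3: acc = 6+6 = 12
j=3,m=0: acc = 12+0 = 12
j=3,m=1: acc = 12+3 = 15
j=3,m=2: acc = 15+6 = 21
j=3,m=3: acc = 21+9 = 30
j=4,m=0: acc = 30+0 = 30
j=4,m=1: acc = 30+4 = 34
j=4,m=2: acc = 34+8 = 42
j=4,m=3: acc = 42+12 = 54

54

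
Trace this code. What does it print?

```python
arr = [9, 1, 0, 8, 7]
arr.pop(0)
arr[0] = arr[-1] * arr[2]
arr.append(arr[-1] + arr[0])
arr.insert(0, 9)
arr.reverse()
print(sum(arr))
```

pop(0) removes 9 → [1, 0, 8, 7]
arr[0] = arr[-1]*arr[2] = 7*8 = 56 → [56, 0, 8, 7]
append arr[-1]+arr[0] = 7+56 = 63 → [56, 0, 8, 7, 63]
insert 9 at 0 → [9, 56, 0, 8, 7, 63]
reverse → [63, 7, 8, 0, 56, 9]
sum = 143

143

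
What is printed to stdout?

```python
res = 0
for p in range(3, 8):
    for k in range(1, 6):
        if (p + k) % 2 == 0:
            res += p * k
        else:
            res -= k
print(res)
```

p=3,k=1: even sum, res = 0+3 = 3
p=3,k=2: odd sum, res = 3-2 = 1
p=3,k=3: even sum, res = 1+9 = 10
p=3,k=4: odd sum, res = 10-4 = 6
p=3,k=5: even sum, res = 6+15 = 21
p=4,k=1: odd sum, res = 21-1 = 20
p=4,k=2: even sum, res = 20+8 = 28
p=4,k=3: odd sum, res = 28-3 = 25
p=4,k=4: even sum, res = 25+16 = 41
p=4,k=5: odd sum, res = 41-5 = 36
p=5,k=1: even sum, res = 36+5 = 41
p=5,k=2: odd sum, res = 41-2 = 39
p=5,k=3: even sum, res = 39+15 = 54
p=5,k=4: odd sum, res = 54-4 = 50
p=5,k=5: even sum, res = 50+25 = 75
p=6,k=1: odd sum, res = 75-1 = 74
p=6,k=2: even sum, res = 74+12 = 86
p=6,k=3: odd sum, res = 86-3 = 83
p=6,k=4: even sum, res = 83+24 = 107
p=6,k=5: odd sum, res = 107-5 = 102
p=7,k=1: even sum, res = 102+7 = 109
p=7,k=2: odd sum, res = 109-2 = 107
p=7,k=3: even sum, res = 107+21 = 128
p=7,k=4: odd sum, res = 128-4 = 124
p=7,k=5: even sum, res = 124+35 = 159

159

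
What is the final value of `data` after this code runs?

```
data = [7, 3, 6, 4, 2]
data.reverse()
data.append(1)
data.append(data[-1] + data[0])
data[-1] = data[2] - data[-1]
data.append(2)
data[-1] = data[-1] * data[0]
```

[2, 4, 6, 3, 7, 1, 3, 4]

reverse → [2, 4, 6, 3, 7]
append 1 → [2, 4, 6, 3, 7, 1]
append data[-1]+data[0] = 1+2 = 3 → [2, 4, 6, 3, 7, 1, 3]
data[-1] = data[2]-data[-1] = 6-3 = 3 → [2, 4, 6, 3, 7, 1, 3]
append 2 → [2, 4, 6, 3, 7, 1, 3, 2]
data[-1] = data[-1]*data[0] = 2*2 = 4 → [2, 4, 6, 3, 7, 1, 3, 4]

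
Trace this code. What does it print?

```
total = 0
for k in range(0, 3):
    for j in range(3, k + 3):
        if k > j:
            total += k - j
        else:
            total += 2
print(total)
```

6

k=1,j=3: not 1>3, total = 0+2 = 2
k=2,j=3: not 2>3, total = 2+2 = 4
k=2,j=4: not 2>4, total = 4+2 = 6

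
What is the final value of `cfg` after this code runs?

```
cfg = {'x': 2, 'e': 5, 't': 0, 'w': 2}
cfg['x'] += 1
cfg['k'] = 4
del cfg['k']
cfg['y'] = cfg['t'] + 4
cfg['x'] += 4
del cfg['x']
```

cfg['x'] = 2+1 = 3 → {'x': 3, 'e': 5, 't': 0, 'w': 2}
cfg['k'] = 4 → {'x': 3, 'e': 5, 't': 0, 'w': 2, 'k': 4}
del 'k' → {'x': 3, 'e': 5, 't': 0, 'w': 2}
cfg['y'] = cfg['t']+4 = 4 → {'x': 3, 'e': 5, 't': 0, 'w': 2, 'y': 4}
cfg['x'] = 3+4 = 7 → {'x': 7, 'e': 5, 't': 0, 'w': 2, 'y': 4}
del 'x' → {'e': 5, 't': 0, 'w': 2, 'y': 4}

{'e': 5, 't': 0, 'w': 2, 'y': 4}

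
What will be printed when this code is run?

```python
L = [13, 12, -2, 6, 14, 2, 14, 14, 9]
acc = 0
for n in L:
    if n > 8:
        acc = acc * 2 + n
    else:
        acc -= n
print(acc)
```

733

n=13: >8, acc = 0*2+13 = 13
n=12: >8, acc = 13*2+12 = 38
n=-2: not >8, acc = 38-(-2) = 40
n=6: not >8, acc = 40-6 = 34
n=14: >8, acc = 34*2+14 = 82
n=2: not >8, acc = 82-2 = 80
n=14: >8, acc = 80*2+14 = 174
n=14: >8, acc = 174*2+14 = 362
n=9: >8, acc = 362*2+9 = 733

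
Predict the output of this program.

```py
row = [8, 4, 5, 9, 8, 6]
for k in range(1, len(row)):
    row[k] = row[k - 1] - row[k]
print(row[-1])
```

k=1: row[1] = 8-4 = 4 → [8, 4, 5, 9, 8, 6]
k=2: row[2] = 4-5 = -1 → [8, 4, -1, 9, 8, 6]
k=3: row[3] = (-1)-9 = -10 → [8, 4, -1, -10, 8, 6]
k=4: row[4] = (-10)-8 = -18 → [8, 4, -1, -10, -18, 6]
k=5: row[5] = (-18)-6 = -24 → [8, 4, -1, -10, -18, -24]

-24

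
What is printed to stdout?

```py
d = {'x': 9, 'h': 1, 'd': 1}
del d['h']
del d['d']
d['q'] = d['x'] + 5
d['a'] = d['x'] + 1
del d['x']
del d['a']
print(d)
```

del 'h' → {'x': 9, 'd': 1}
del 'd' → {'x': 9}
d['q'] = d['x']+5 = 14 → {'x': 9, 'q': 14}
d['a'] = d['x']+1 = 10 → {'x': 9, 'q': 14, 'a': 10}
del 'x' → {'q': 14, 'a': 10}
del 'a' → {'q': 14}

{'q': 14}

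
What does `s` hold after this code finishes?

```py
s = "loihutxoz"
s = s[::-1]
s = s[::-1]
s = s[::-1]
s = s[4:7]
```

reverse → 'zoxtuhiol'
reverse → 'loihutxoz'
reverse → 'zoxtuhiol'
slice [4:7] → 'uhi'

'uhi'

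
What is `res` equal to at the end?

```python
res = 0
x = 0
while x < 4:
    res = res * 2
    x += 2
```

x=0: res = 0*2 = 0
x=2: res = 0*2 = 0

0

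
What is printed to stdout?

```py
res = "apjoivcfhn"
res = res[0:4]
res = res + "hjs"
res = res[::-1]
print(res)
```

sjhojpa

slice [0:4] → 'apjo'
+ 'hjs' → 'apjohjs'
reverse → 'sjhojpa'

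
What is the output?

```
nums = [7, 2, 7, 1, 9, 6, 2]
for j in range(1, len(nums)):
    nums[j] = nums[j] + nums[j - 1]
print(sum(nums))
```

j=1: nums[1] = 2+7 = 9 → [7, 9, 7, 1, 9, 6, 2]
j=2: nums[2] = 7+9 = 16 → [7, 9, 16, 1, 9, 6, 2]
j=3: nums[3] = 1+16 = 17 → [7, 9, 16, 17, 9, 6, 2]
j=4: nums[4] = 9+17 = 26 → [7, 9, 16, 17, 26, 6, 2]
j=5: nums[5] = 6+26 = 32 → [7, 9, 16, 17, 26, 32, 2]
j=6: nums[6] = 2+32 = 34 → [7, 9, 16, 17, 26, 32, 34]
sum = 141

141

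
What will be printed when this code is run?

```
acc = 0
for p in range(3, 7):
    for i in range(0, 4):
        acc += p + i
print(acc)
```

96

p=3,i=0: acc = 0+3 = 3
p=3,i=1: acc = 3+4 = 7
p=3,i=2: acc = 7+5 = 12
p=3,i=3: acc = 12+6 = 18
p=4,i=0: acc = 18+4 = 22
p=4,i=1: acc = 22+5 = 27
p=4,i=2: acc = 27+6 = 33
p=4,i=3: acc = 33+7 = 40
p=5,i=0: acc = 40+5 = 45
p=5,i=1: acc = 45+6 = 51
p=5,i=2: acc = 51+7 = 58
p=5,i=3: acc = 58+8 = 66
p=6,i=0: acc = 66+6 = 72
p=6,i=1: acc = 72+7 = 79
p=6,i=2: acc = 79+8 = 87
p=6,i=3: acc = 87+9 = 96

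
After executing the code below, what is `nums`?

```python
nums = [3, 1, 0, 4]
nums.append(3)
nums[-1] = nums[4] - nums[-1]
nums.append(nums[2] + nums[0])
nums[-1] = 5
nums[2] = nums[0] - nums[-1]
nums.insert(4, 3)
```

[3, 1, -2, 4, 3, 0, 5]

append 3 → [3, 1, 0, 4, 3]
nums[-1] = nums[4]-nums[-1] = 3-3 = 0 → [3, 1, 0, 4, 0]
append nums[2]+nums[0] = 0+3 = 3 → [3, 1, 0, 4, 0, 3]
nums[-1] = 5 → [3, 1, 0, 4, 0, 5]
nums[2] = nums[0]-nums[-1] = 3-5 = -2 → [3, 1, -2, 4, 0, 5]
insert 3 at 4 → [3, 1, -2, 4, 3, 0, 5]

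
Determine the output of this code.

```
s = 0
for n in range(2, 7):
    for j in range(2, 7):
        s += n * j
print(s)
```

400

n=2,j=2: s = 0+4 = 4
n=2,j=3: s = 4+6 = 10
n=2,j=4: s = 10+8 = 18
n=2,j=5: s = 18+10 = 28
n=2,j=6: s = 28+12 = 40
n=3,j=2: s = 40+6 = 46
n=3,j=3: s = 46+9 = 55
n=3,j=4: s = 55+12 = 67
n=3,j=5: s = 67+15 = 82
n=3,j=6: s = 82+18 = 100
n=4,j=2: s = 100+8 = 108
n=4,j=3: s = 108+12 = 120
n=4,j=4: s = 120+16 = 136
n=4,j=5: s = 136+20 = 156
n=4,j=6: s = 156+24 = 180
n=5,j=2: s = 180+10 = 190
n=5,j=3: s = 190+15 = 205
n=5,j=4: s = 205+20 = 225
n=5,j=5: s = 225+25 = 250
n=5,j=6: s = 250+30 = 280
n=6,j=2: s = 280+12 = 292
n=6,j=3: s = 292+18 = 310
n=6,j=4: s = 310+24 = 334
n=6,j=5: s = 334+30 = 364
n=6,j=6: s = 364+36 = 400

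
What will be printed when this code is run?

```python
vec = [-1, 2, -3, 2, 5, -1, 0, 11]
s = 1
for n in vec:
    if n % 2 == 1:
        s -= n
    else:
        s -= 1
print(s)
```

n=-1: odd, s = 1-(-1) = 2
n=2: not odd, s = 2-1 = 1
n=-3: odd, s = 1-(-3) = 4
n=2: not odd, s = 4-1 = 3
n=5: odd, s = 3-5 = -2
n=-1: odd, s = (-2)-(-1) = -1
n=0: not odd, s = (-1)-1 = -2
n=11: odd, s = (-2)-11 = -13

-13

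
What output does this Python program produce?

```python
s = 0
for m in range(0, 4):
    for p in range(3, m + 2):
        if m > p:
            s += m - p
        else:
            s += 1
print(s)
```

m=2,p=3: not 2>3, s = 0+1 = 1
m=3,p=3: not 3>3, s = 1+1 = 2
m=3,p=4: not 3>4, s = 2+1 = 3

3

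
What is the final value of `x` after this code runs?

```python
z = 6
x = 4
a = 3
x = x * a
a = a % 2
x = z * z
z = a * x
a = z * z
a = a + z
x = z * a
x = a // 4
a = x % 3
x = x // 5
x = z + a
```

x = 4*3 = 12
a = 3%2 = 1
x = 6*6 = 36
z = 1*36 = 36
a = 36*36 = 1296
a = 1296+36 = 1332
x = 36*1332 = 47952
x = 1332//4 = 333
a = 333%3 = 0
x = 333//5 = 66
x = 36+0 = 36

36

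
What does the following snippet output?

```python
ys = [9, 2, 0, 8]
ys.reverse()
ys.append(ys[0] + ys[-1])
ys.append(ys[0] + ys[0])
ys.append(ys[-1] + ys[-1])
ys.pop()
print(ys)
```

[8, 0, 2, 9, 17, 16]

reverse → [8, 0, 2, 9]
append ys[0]+ys[-1] = 8+9 = 17 → [8, 0, 2, 9, 17]
append ys[0]+ys[0] = 8+8 = 16 → [8, 0, 2, 9, 17, 16]
append ys[-1]+ys[-1] = 16+16 = 32 → [8, 0, 2, 9, 17, 16, 32]
pop() removes 32 → [8, 0, 2, 9, 17, 16]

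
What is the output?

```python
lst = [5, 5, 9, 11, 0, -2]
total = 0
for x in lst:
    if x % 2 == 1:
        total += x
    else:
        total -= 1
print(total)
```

28

x=5: odd, total = 0+5 = 5
x=5: odd, total = 5+5 = 10
x=9: odd, total = 10+9 = 19
x=11: odd, total = 19+11 = 30
x=0: not odd, total = 30-1 = 29
x=-2: not odd, total = 29-1 = 28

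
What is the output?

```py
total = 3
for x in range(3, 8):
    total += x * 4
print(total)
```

x=3: total = 3+3*4 = 15
x=4: total = 15+4*4 = 31
x=5: total = 31+5*4 = 51
x=6: total = 51+6*4 = 75
x=7: total = 75+7*4 = 103

103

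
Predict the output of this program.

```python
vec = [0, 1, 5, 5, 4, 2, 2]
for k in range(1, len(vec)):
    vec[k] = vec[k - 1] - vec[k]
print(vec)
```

[0, -1, -6, -11, -15, -17, -19]

k=1: vec[1] = 0-1 = -1 → [0, -1, 5, 5, 4, 2, 2]
k=2: vec[2] = (-1)-5 = -6 → [0, -1, -6, 5, 4, 2, 2]
k=3: vec[3] = (-6)-5 = -11 → [0, -1, -6, -11, 4, 2, 2]
k=4: vec[4] = (-11)-4 = -15 → [0, -1, -6, -11, -15, 2, 2]
k=5: vec[5] = (-15)-2 = -17 → [0, -1, -6, -11, -15, -17, 2]
k=6: vec[6] = (-17)-2 = -19 → [0, -1, -6, -11, -15, -17, -19]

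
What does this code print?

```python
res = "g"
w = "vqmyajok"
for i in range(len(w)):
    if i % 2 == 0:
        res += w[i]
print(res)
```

gvmao

i=0: add 'v' → 'gv'
i=1: skip
i=2: add 'm' → 'gvm'
i=3: skip
i=4: add 'a' → 'gvma'
i=5: skip
i=6: add 'o' → 'gvmao'
i=7: skip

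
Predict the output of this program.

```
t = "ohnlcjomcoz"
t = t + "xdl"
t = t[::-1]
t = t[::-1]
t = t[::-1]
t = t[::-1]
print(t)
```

+ 'xdl' → 'ohnlcjomcozxdl'
reverse → 'ldxzocmojclnho'
reverse → 'ohnlcjomcozxdl'
reverse → 'ldxzocmojclnho'
reverse → 'ohnlcjomcozxdl'

ohnlcjomcozxdl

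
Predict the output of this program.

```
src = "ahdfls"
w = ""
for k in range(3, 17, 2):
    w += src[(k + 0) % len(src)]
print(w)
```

fshfshf

k=3: add src[3]='f' → 'f'
k=5: add src[5]='s' → 'fs'
k=7: add src[1]='h' → 'fsh'
k=9: add src[3]='f' → 'fshf'
k=11: add src[5]='s' → 'fshfs'
k=13: add src[1]='h' → 'fshfsh'
k=15: add src[3]='f' → 'fshfshf'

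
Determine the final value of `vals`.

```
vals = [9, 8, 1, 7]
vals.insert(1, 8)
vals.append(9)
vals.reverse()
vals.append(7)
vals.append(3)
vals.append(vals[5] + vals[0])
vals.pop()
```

insert 8 at 1 → [9, 8, 8, 1, 7]
append 9 → [9, 8, 8, 1, 7, 9]
reverse → [9, 7, 1, 8, 8, 9]
append 7 → [9, 7, 1, 8, 8, 9, 7]
append 3 → [9, 7, 1, 8, 8, 9, 7, 3]
append vals[5]+vals[0] = 9+9 = 18 → [9, 7, 1, 8, 8, 9, 7, 3, 18]
pop() removes 18 → [9, 7, 1, 8, 8, 9, 7, 3]

[9, 7, 1, 8, 8, 9, 7, 3]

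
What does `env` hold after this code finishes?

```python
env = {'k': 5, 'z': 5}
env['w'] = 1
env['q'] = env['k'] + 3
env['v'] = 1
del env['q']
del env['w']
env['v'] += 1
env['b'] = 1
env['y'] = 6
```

{'k': 5, 'z': 5, 'v': 2, 'b': 1, 'y': 6}

env['w'] = 1 → {'k': 5, 'z': 5, 'w': 1}
env['q'] = env['k']+3 = 8 → {'k': 5, 'z': 5, 'w': 1, 'q': 8}
env['v'] = 1 → {'k': 5, 'z': 5, 'w': 1, 'q': 8, 'v': 1}
del 'q' → {'k': 5, 'z': 5, 'w': 1, 'v': 1}
del 'w' → {'k': 5, 'z': 5, 'v': 1}
env['v'] = 1+1 = 2 → {'k': 5, 'z': 5, 'v': 2}
env['b'] = 1 → {'k': 5, 'z': 5, 'v': 2, 'b': 1}
env['y'] = 6 → {'k': 5, 'z': 5, 'v': 2, 'b': 1, 'y': 6}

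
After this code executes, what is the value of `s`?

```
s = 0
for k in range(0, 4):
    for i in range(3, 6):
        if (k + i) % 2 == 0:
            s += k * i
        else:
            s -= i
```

k=0,i=3: odd sum, s = 0-3 = -3
k=0,i=4: even sum, s = (-3)+0 = -3
k=0,i=5: odd sum, s = (-3)-5 = -8
k=1,i=3: even sum, s = (-8)+3 = -5
k=1,i=4: odd sum, s = (-5)-4 = -9
k=1,i=5: even sum, s = (-9)+5 = -4
k=2,i=3: odd sum, s = (-4)-3 = -7
k=2,i=4: even sum, s = (-7)+8 = 1
k=2,i=5: odd sum, s = 1-5 = -4
k=3,i=3: even sum, s = (-4)+9 = 5
k=3,i=4: odd sum, s = 5-4 = 1
k=3,i=5: even sum, s = 1+15 = 16

16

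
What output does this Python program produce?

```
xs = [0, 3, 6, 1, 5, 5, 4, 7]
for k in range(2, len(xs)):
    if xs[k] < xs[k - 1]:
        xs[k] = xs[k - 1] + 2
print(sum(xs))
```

69

k=2: 6>=3, unchanged → [0, 3, 6, 1, 5, 5, 4, 7]
k=3: 1<6, xs[3] = 6+2 = 8 → [0, 3, 6, 8, 5, 5, 4, 7]
k=4: 5<8, xs[4] = 8+2 = 10 → [0, 3, 6, 8, 10, 5, 4, 7]
k=5: 5<10, xs[5] = 10+2 = 12 → [0, 3, 6, 8, 10, 12, 4, 7]
k=6: 4<12, xs[6] = 12+2 = 14 → [0, 3, 6, 8, 10, 12, 14, 7]
k=7: 7<14, xs[7] = 14+2 = 16 → [0, 3, 6, 8, 10, 12, 14, 16]
sum = 69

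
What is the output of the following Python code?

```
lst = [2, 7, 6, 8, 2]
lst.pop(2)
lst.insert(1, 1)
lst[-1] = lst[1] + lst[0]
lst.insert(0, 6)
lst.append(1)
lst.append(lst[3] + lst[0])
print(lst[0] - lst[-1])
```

-7

pop(2) removes 6 → [2, 7, 8, 2]
insert 1 at 1 → [2, 1, 7, 8, 2]
lst[-1] = lst[1]+lst[0] = 1+2 = 3 → [2, 1, 7, 8, 3]
insert 6 at 0 → [6, 2, 1, 7, 8, 3]
append 1 → [6, 2, 1, 7, 8, 3, 1]
append lst[3]+lst[0] = 7+6 = 13 → [6, 2, 1, 7, 8, 3, 1, 13]
lst[0]-lst[-1] = 6-13 = -7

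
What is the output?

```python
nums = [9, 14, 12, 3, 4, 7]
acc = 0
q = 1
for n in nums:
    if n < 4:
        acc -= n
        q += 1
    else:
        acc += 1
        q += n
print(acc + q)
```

50

n=9: not <4, acc = 0+1 = 1; q=10
n=14: not <4, acc = 1+1 = 2; q=24
n=12: not <4, acc = 2+1 = 3; q=36
n=3: <4, acc = 3-3 = 0; q=37
n=4: not <4, acc = 0+1 = 1; q=41
n=7: not <4, acc = 1+1 = 2; q=48
acc+q = 2+48 = 50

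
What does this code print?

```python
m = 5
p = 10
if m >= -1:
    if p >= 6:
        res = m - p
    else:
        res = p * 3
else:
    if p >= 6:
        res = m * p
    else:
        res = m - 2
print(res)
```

m=5, p=10
m >= -1 is True; p >= 6 is True
→ res = m - p = -5

-5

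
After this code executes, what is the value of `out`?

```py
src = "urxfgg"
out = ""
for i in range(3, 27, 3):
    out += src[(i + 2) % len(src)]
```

'gxgxgxgx'

i=3: add src[5]='g' → 'g'
i=6: add src[2]='x' → 'gx'
i=9: add src[5]='g' → 'gxg'
i=12: add src[2]='x' → 'gxgx'
i=15: add src[5]='g' → 'gxgxg'
i=18: add src[2]='x' → 'gxgxgx'
i=21: add src[5]='g' → 'gxgxgxg'
i=24: add src[2]='x' → 'gxgxgxgx'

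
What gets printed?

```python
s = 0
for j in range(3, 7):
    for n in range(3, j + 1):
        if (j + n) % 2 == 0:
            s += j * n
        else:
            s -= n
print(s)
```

j=3,n=3: even sum, s = 0+9 = 9
j=4,n=3: odd sum, s = 9-3 = 6
j=4,n=4: even sum, s = 6+16 = 22
j=5,n=3: even sum, s = 22+15 = 37
j=5,n=4: odd sum, s = 37-4 = 33
j=5,n=5: even sum, s = 33+25 = 58
j=6,n=3: odd sum, s = 58-3 = 55
j=6,n=4: even sum, s = 55+24 = 79
j=6,n=5: odd sum, s = 79-5 = 74
j=6,n=6: even sum, s = 74+36 = 110

110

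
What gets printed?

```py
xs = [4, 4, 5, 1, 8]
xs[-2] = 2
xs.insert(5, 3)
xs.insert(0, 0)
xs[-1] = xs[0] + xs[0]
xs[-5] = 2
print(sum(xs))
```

xs[-2] = 2 → [4, 4, 5, 2, 8]
insert 3 at 5 → [4, 4, 5, 2, 8, 3]
insert 0 at 0 → [0, 4, 4, 5, 2, 8, 3]
xs[-1] = xs[0]+xs[0] = 0+0 = 0 → [0, 4, 4, 5, 2, 8, 0]
xs[-5] = 2 → [0, 4, 2, 5, 2, 8, 0]
sum = 21

21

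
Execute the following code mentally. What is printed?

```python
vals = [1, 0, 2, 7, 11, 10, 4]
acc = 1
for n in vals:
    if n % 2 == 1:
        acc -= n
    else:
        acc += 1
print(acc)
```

n=1: odd, acc = 1-1 = 0
n=0: not odd, acc = 0+1 = 1
n=2: not odd, acc = 1+1 = 2
n=7: odd, acc = 2-7 = -5
n=11: odd, acc = (-5)-11 = -16
n=10: not odd, acc = (-16)+1 = -15
n=4: not odd, acc = (-15)+1 = -14

-14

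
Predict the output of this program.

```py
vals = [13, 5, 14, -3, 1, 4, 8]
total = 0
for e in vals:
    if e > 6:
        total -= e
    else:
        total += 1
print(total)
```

-31

e=13: >6, total = 0-13 = -13
e=5: not >6, total = (-13)+1 = -12
e=14: >6, total = (-12)-14 = -26
e=-3: not >6, total = (-26)+1 = -25
e=1: not >6, total = (-25)+1 = -24
e=4: not >6, total = (-24)+1 = -23
e=8: >6, total = (-23)-8 = -31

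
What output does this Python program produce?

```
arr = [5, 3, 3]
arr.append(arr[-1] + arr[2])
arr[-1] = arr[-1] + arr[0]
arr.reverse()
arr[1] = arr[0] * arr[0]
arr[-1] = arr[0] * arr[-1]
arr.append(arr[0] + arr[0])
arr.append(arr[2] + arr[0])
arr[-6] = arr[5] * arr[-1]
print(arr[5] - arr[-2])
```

append arr[-1]+arr[2] = 3+3 = 6 → [5, 3, 3, 6]
arr[-1] = arr[-1]+arr[0] = 6+5 = 11 → [5, 3, 3, 11]
reverse → [11, 3, 3, 5]
arr[1] = arr[0]*arr[0] = 11*11 = 121 → [11, 121, 3, 5]
arr[-1] = arr[0]*arr[-1] = 11*5 = 55 → [11, 121, 3, 55]
append arr[0]+arr[0] = 11+11 = 22 → [11, 121, 3, 55, 22]
append arr[2]+arr[0] = 3+11 = 14 → [11, 121, 3, 55, 22, 14]
arr[-6] = arr[5]*arr[-1] = 14*14 = 196 → [196, 121, 3, 55, 22, 14]
arr[5]-arr[-2] = 14-22 = -8

-8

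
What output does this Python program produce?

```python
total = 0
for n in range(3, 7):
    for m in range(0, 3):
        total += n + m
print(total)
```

n=3,m=0: total = 0+3 = 3
n=3,m=1: total = 3+4 = 7
n=3,m=2: total = 7+5 = 12
n=4,m=0: total = 12+4 = 16
n=4,m=1: total = 16+5 = 21
n=4,m=2: total = 21+6 = 27
n=5,m=0: total = 27+5 = 32
n=5,m=1: total = 32+6 = 38
n=5,m=2: total = 38+7 = 45
n=6,m=0: total = 45+6 = 51
n=6,m=1: total = 51+7 = 58
n=6,m=2: total = 58+8 = 66

66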